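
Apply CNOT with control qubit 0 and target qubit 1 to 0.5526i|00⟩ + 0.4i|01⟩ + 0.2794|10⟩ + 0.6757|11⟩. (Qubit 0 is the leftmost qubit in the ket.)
0.5526i|00⟩ + 0.4i|01⟩ + 0.6757|10⟩ + 0.2794|11⟩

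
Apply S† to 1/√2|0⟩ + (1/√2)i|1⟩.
1/√2|0⟩ + 1/√2|1⟩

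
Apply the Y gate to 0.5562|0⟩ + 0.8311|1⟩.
-0.8311i|0⟩ + 0.5562i|1⟩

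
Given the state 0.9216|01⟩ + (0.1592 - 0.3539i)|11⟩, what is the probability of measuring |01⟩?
0.8493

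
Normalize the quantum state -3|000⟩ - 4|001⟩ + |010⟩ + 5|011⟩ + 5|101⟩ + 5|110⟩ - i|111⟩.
-0.297|000⟩ - 0.3961|001⟩ + 0.09901|010⟩ + 0.4951|011⟩ + 0.4951|101⟩ + 0.4951|110⟩ - 0.09901i|111⟩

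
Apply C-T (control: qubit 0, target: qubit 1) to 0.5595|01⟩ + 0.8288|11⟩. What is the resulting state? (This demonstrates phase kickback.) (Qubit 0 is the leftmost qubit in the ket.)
0.5595|01⟩ + (0.5861 + 0.5861i)|11⟩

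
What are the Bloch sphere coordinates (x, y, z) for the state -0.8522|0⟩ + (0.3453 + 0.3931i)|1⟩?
(-0.5885, -0.67, 0.4525)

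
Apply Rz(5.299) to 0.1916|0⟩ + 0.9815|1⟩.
(-0.1689 - 0.09053i)|0⟩ + (-0.865 + 0.4637i)|1⟩

Rz(5.299) = [[e^(−iθ/2), 0], [0, e^(iθ/2)]] with e^(±iθ/2) = cos(θ/2) ± i·sin(θ/2); θ = 5.299, cos(θ/2) ≈ -0.881346, sin(θ/2) ≈ 0.472471.
With a = amp(|0⟩) = 0.1916 and b = amp(|1⟩) = 0.9815:
new amp(|0⟩) = (-0.881346 - 0.472471i)·a = (-0.1689 - 0.09053i)
new amp(|1⟩) = (-0.881346 + 0.472471i)·b = (-0.865 + 0.4637i)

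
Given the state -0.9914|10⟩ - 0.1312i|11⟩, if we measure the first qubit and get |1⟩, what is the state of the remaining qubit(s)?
-0.9914|0⟩ - 0.1312i|1⟩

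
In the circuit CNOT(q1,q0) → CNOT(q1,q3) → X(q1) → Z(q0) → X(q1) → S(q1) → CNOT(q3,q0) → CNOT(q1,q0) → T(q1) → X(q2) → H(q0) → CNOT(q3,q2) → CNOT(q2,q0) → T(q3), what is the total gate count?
14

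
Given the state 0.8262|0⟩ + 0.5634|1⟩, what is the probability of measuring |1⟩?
0.3174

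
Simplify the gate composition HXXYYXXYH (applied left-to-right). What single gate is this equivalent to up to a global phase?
Y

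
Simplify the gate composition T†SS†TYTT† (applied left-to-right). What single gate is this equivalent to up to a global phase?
Y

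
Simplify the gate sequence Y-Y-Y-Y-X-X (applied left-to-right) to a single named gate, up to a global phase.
I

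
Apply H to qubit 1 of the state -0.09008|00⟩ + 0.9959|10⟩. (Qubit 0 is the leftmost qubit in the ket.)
-0.0637|00⟩ - 0.0637|01⟩ + 0.7042|10⟩ + 0.7042|11⟩

H on qubit 1 mixes each pair of kets that differ only in qubit 1: amplitudes (a, b) of (|…0…⟩, |…1…⟩) become ((a + b)/√2, (a − b)/√2). Kets absent from the input have amplitude 0.
(|00⟩, |01⟩): (a, b) = (-0.09008, 0) → (-0.0637, -0.0637)
(|10⟩, |11⟩): (a, b) = (0.9959, 0) → (0.7042, 0.7042)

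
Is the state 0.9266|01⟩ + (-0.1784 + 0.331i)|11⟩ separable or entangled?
Separable

Writing the state as a|00⟩ + b|01⟩ + c|10⟩ + d|11⟩, it is a product state iff ad − bc = 0.
Here (a, b, c, d) = (0, 0.9266, 0, (-0.1784 + 0.331i)): ad − bc = (0)(-0.1784 + 0.331i) − (0.9266)(0) = 0, so the state is separable.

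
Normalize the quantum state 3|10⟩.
|10⟩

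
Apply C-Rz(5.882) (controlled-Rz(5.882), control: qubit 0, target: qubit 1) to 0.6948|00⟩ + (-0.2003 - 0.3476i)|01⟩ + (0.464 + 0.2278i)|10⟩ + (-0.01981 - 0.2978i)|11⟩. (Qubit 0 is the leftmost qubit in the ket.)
0.6948|00⟩ + (-0.2003 - 0.3476i)|01⟩ + (-0.4093 - 0.3157i)|10⟩ + (0.07875 + 0.2879i)|11⟩

C-Rz(5.882) leaves the control-|0⟩ kets |00⟩, |01⟩ unchanged and applies Rz(5.882) to qubit 1 on the control-|1⟩ pair (|10⟩, |11⟩).
Rz(5.882) = [[e^(−iθ/2), 0], [0, e^(iθ/2)]] with e^(±iθ/2) = cos(θ/2) ± i·sin(θ/2); θ = 5.882, cos(θ/2) ≈ -0.979949, sin(θ/2) ≈ 0.19925.
With a = amp(|10⟩) = (0.464 + 0.2278i) and b = amp(|11⟩) = (-0.01981 - 0.2978i):
new amp(|10⟩) = (-0.979949 - 0.19925i)·a = (-0.4093 - 0.3157i)
new amp(|11⟩) = (-0.979949 + 0.19925i)·b = (0.07875 + 0.2879i)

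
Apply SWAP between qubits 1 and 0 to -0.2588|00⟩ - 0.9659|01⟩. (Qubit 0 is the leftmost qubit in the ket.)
-0.2588|00⟩ - 0.9659|10⟩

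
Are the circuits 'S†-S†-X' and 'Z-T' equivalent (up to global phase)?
No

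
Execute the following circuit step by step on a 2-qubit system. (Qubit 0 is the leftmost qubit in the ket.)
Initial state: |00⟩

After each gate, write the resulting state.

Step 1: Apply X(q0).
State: |10⟩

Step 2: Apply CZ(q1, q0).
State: |10⟩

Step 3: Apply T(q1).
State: |10⟩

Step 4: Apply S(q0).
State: i|10⟩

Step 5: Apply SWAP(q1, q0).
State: i|01⟩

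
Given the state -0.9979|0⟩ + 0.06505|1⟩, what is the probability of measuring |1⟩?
0.004232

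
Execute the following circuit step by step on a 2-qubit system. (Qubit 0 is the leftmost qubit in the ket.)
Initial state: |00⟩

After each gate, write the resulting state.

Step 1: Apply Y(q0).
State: i|10⟩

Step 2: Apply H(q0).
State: (1/√2)i|00⟩ - (1/√2)i|10⟩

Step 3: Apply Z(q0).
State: (1/√2)i|00⟩ + (1/√2)i|10⟩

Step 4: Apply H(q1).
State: (1/2)i|00⟩ + (1/2)i|01⟩ + (1/2)i|10⟩ + (1/2)i|11⟩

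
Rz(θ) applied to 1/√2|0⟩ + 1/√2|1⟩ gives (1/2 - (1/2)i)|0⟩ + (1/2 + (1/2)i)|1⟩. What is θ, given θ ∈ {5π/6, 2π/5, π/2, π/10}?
π/2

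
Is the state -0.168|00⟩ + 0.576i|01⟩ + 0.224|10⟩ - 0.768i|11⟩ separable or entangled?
Separable

Writing the state as a|00⟩ + b|01⟩ + c|10⟩ + d|11⟩, it is a product state iff ad − bc = 0.
Here (a, b, c, d) = (-0.168, 0.576i, 0.224, -0.768i): ad − bc = (-0.168)(-0.768i) − (0.576i)(0.224) = 0, so the state is separable.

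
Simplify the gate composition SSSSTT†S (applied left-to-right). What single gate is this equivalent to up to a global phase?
S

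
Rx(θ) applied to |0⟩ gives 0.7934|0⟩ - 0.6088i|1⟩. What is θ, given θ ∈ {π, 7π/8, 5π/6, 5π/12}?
5π/12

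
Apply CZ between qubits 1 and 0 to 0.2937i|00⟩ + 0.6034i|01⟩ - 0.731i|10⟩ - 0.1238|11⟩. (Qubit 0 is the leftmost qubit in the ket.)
0.2937i|00⟩ + 0.6034i|01⟩ - 0.731i|10⟩ + 0.1238|11⟩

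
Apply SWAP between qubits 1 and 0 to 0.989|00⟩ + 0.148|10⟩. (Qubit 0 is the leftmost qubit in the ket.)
0.989|00⟩ + 0.148|01⟩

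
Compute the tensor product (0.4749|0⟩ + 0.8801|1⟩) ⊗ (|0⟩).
0.4749|00⟩ + 0.8801|10⟩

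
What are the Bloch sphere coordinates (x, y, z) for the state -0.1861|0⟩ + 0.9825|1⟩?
(-0.3657, 0, -0.9307)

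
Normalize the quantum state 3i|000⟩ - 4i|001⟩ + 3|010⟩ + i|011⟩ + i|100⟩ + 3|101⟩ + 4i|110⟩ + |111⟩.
0.381i|000⟩ - 0.508i|001⟩ + 0.381|010⟩ + 0.127i|011⟩ + 0.127i|100⟩ + 0.381|101⟩ + 0.508i|110⟩ + 0.127|111⟩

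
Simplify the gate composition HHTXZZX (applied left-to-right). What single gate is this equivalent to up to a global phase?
T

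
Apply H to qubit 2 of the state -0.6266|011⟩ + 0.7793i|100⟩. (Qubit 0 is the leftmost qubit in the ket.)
-0.4431|010⟩ + 0.4431|011⟩ + 0.551i|100⟩ + 0.551i|101⟩

H on qubit 2 mixes each pair of kets that differ only in qubit 2: amplitudes (a, b) of (|…0…⟩, |…1…⟩) become ((a + b)/√2, (a − b)/√2). Kets absent from the input have amplitude 0.
(|010⟩, |011⟩): (a, b) = (0, -0.6266) → (-0.4431, 0.4431)
(|100⟩, |101⟩): (a, b) = (0.7793i, 0) → (0.551i, 0.551i)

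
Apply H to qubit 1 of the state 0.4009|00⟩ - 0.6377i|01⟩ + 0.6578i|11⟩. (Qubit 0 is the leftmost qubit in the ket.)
(0.2835 - 0.4509i)|00⟩ + (0.2835 + 0.4509i)|01⟩ + 0.4651i|10⟩ - 0.4651i|11⟩

H on qubit 1 mixes each pair of kets that differ only in qubit 1: amplitudes (a, b) of (|…0…⟩, |…1…⟩) become ((a + b)/√2, (a − b)/√2). Kets absent from the input have amplitude 0.
(|00⟩, |01⟩): (a, b) = (0.4009, -0.6377i) → ((0.2835 - 0.4509i), (0.2835 + 0.4509i))
(|10⟩, |11⟩): (a, b) = (0, 0.6578i) → (0.4651i, -0.4651i)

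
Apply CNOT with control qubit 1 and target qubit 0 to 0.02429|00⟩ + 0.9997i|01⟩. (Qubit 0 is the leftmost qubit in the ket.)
0.02429|00⟩ + 0.9997i|11⟩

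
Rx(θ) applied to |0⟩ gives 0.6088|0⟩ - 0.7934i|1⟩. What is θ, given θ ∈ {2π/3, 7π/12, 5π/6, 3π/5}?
7π/12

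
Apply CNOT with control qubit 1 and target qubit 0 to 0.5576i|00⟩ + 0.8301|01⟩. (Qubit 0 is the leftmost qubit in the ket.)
0.5576i|00⟩ + 0.8301|11⟩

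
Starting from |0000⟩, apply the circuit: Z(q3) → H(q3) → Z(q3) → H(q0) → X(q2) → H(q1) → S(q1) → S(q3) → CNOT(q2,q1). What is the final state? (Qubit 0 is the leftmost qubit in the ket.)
(1/√8)i|0010⟩ + 1/√8|0011⟩ + 1/√8|0110⟩ - (1/√8)i|0111⟩ + (1/√8)i|1010⟩ + 1/√8|1011⟩ + 1/√8|1110⟩ - (1/√8)i|1111⟩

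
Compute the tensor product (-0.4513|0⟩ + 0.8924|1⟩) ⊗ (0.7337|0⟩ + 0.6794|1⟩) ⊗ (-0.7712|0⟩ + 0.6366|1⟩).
0.2554|000⟩ - 0.2108|001⟩ + 0.2365|010⟩ - 0.1952|011⟩ - 0.5049|100⟩ + 0.4168|101⟩ - 0.4676|110⟩ + 0.386|111⟩

amp(|b₁b₂…⟩) = product of the factor amplitudes for bits b₁, b₂, …; only kets whose every factor amplitude is nonzero survive.
|000⟩: (-0.4513)(0.7337)(-0.7712) = 0.2554
|001⟩: (-0.4513)(0.7337)(0.6366) = -0.2108
|010⟩: (-0.4513)(0.6794)(-0.7712) = 0.2365
|011⟩: (-0.4513)(0.6794)(0.6366) = -0.1952
|100⟩: (0.8924)(0.7337)(-0.7712) = -0.5049
|101⟩: (0.8924)(0.7337)(0.6366) = 0.4168
|110⟩: (0.8924)(0.6794)(-0.7712) = -0.4676
|111⟩: (0.8924)(0.6794)(0.6366) = 0.386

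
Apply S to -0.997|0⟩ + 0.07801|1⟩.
-0.997|0⟩ + 0.07801i|1⟩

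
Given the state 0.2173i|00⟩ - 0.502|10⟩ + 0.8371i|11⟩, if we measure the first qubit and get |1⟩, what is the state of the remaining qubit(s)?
-0.5143|0⟩ + 0.8576i|1⟩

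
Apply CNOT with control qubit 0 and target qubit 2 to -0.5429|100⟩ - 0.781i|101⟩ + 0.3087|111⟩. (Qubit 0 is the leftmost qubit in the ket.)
-0.781i|100⟩ - 0.5429|101⟩ + 0.3087|110⟩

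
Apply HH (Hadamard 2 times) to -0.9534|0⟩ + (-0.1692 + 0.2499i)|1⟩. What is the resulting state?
-0.9534|0⟩ + (-0.1692 + 0.2499i)|1⟩

H² = I, so an even number of Hadamards cancels: H^2 = I and the state is unchanged.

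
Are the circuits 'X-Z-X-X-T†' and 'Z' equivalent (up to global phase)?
No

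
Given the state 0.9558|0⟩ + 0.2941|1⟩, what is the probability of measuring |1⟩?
0.08649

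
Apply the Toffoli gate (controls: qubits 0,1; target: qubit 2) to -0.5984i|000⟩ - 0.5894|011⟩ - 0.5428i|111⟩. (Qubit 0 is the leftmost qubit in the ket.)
-0.5984i|000⟩ - 0.5894|011⟩ - 0.5428i|110⟩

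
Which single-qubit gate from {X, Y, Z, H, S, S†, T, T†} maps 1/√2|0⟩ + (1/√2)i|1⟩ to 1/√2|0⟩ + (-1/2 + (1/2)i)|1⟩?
T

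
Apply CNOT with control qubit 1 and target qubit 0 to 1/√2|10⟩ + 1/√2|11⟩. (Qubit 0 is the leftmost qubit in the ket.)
1/√2|01⟩ + 1/√2|10⟩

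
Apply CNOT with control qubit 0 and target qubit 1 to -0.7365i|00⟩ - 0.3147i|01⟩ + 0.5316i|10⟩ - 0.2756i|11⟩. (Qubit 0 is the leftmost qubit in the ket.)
-0.7365i|00⟩ - 0.3147i|01⟩ - 0.2756i|10⟩ + 0.5316i|11⟩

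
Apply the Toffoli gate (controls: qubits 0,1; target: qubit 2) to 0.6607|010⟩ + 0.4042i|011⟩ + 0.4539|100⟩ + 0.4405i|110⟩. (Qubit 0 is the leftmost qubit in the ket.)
0.6607|010⟩ + 0.4042i|011⟩ + 0.4539|100⟩ + 0.4405i|111⟩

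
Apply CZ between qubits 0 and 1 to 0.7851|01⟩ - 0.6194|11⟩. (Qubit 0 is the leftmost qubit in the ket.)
0.7851|01⟩ + 0.6194|11⟩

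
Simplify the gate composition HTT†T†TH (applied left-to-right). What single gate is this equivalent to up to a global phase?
I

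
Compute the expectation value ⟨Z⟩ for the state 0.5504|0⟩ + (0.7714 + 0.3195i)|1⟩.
-0.3942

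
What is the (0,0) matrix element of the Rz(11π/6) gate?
(-0.9659 - 0.2588i)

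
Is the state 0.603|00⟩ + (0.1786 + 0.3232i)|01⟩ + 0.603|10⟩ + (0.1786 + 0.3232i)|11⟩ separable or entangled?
Separable

Writing the state as a|00⟩ + b|01⟩ + c|10⟩ + d|11⟩, it is a product state iff ad − bc = 0.
Here (a, b, c, d) = (0.603, (0.1786 + 0.3232i), 0.603, (0.1786 + 0.3232i)): ad − bc = (0.603)(0.1786 + 0.3232i) − (0.1786 + 0.3232i)(0.603) = 0, so the state is separable.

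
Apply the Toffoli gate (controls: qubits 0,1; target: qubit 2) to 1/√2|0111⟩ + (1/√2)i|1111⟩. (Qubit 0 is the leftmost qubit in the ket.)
1/√2|0111⟩ + (1/√2)i|1101⟩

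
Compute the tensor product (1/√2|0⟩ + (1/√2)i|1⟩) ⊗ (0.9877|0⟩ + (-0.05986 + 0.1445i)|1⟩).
0.6984|00⟩ + (-0.04233 + 0.1022i)|01⟩ + 0.6984i|10⟩ + (-0.1022 - 0.04233i)|11⟩

amp(|b₁b₂…⟩) = product of the factor amplitudes for bits b₁, b₂, …; only kets whose every factor amplitude is nonzero survive.
|00⟩: (1/√2)(0.9877) = 0.6984
|01⟩: (1/√2)(-0.05986 + 0.1445i) = (-0.04233 + 0.1022i)
|10⟩: ((1/√2)i)(0.9877) = 0.6984i
|11⟩: ((1/√2)i)(-0.05986 + 0.1445i) = (-0.1022 - 0.04233i)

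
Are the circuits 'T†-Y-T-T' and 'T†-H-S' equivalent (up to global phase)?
No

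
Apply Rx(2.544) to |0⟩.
0.2944|0⟩ - 0.9557i|1⟩

Rx(2.544) = [[cos(θ/2), −i·sin(θ/2)], [−i·sin(θ/2), cos(θ/2)]]; θ = 2.544, cos(θ/2) ≈ 0.29437, sin(θ/2) ≈ 0.955692.
With a = amp(|0⟩) = 1 and b = amp(|1⟩) = 0:
new amp(|0⟩) = (0.29437)·a + (-0.955692i)·b = 0.2944
new amp(|1⟩) = (-0.955692i)·a + (0.29437)·b = -0.9557i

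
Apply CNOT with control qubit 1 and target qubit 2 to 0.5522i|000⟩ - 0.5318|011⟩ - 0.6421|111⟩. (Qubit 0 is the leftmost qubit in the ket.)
0.5522i|000⟩ - 0.5318|010⟩ - 0.6421|110⟩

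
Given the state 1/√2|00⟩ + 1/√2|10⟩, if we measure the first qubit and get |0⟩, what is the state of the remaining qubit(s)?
|0⟩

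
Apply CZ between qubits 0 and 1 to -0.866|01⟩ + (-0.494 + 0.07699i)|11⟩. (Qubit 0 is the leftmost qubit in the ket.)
-0.866|01⟩ + (0.494 - 0.07699i)|11⟩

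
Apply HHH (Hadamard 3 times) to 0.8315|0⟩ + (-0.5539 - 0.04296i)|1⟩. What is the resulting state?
(0.1963 - 0.03038i)|0⟩ + (0.9796 + 0.03038i)|1⟩

H² = I, so H^3 = H: a single Hadamard. With (a, b) = (0.8315, (-0.5539 - 0.04296i)), H gives ((a + b)/√2, (a − b)/√2) = ((0.1963 - 0.03038i), (0.9796 + 0.03038i)).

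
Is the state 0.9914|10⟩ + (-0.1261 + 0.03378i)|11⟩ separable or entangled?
Separable

Writing the state as a|00⟩ + b|01⟩ + c|10⟩ + d|11⟩, it is a product state iff ad − bc = 0.
Here (a, b, c, d) = (0, 0, 0.9914, (-0.1261 + 0.03378i)): ad − bc = (0)(-0.1261 + 0.03378i) − (0)(0.9914) = 0, so the state is separable.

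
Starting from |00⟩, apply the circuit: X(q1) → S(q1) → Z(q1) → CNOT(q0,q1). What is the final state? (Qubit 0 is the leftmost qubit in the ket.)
-i|01⟩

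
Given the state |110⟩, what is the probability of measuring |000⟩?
0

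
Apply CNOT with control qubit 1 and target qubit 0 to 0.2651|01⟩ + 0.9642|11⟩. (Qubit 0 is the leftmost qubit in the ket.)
0.9642|01⟩ + 0.2651|11⟩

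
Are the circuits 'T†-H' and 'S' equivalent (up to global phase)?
No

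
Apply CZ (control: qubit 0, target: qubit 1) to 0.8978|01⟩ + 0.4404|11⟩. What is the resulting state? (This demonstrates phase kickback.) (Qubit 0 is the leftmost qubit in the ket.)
0.8978|01⟩ - 0.4404|11⟩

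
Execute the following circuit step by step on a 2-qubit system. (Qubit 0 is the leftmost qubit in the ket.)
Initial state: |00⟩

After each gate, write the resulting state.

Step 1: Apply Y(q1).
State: i|01⟩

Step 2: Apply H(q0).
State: (1/√2)i|01⟩ + (1/√2)i|11⟩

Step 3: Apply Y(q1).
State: 1/√2|00⟩ + 1/√2|10⟩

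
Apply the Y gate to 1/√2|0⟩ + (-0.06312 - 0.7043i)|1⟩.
(-0.7043 + 0.06312i)|0⟩ + (1/√2)i|1⟩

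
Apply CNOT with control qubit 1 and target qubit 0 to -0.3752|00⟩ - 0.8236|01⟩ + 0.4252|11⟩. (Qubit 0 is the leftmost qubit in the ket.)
-0.3752|00⟩ + 0.4252|01⟩ - 0.8236|11⟩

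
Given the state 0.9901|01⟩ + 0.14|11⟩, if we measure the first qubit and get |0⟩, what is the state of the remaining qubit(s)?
|1⟩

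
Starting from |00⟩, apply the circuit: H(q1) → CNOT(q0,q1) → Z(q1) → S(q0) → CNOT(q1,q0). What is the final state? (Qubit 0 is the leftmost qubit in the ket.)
1/√2|00⟩ - 1/√2|11⟩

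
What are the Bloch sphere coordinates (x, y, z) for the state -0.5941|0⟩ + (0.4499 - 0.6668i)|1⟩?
(-0.5346, 0.7923, -0.2941)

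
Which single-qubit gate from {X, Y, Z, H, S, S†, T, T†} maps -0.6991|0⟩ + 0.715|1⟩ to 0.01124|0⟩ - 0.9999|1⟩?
H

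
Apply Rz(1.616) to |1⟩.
(0.6909 + 0.7229i)|1⟩

Rz(1.616) = [[e^(−iθ/2), 0], [0, e^(iθ/2)]] with e^(±iθ/2) = cos(θ/2) ± i·sin(θ/2); θ = 1.616, cos(θ/2) ≈ 0.690946, sin(θ/2) ≈ 0.722907.
With a = amp(|0⟩) = 0 and b = amp(|1⟩) = 1:
new amp(|0⟩) = (0.690946 - 0.722907i)·a = 0
new amp(|1⟩) = (0.690946 + 0.722907i)·b = (0.6909 + 0.7229i)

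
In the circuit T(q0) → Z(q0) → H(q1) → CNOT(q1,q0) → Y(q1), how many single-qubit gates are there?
4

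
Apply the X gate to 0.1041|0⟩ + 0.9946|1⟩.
0.9946|0⟩ + 0.1041|1⟩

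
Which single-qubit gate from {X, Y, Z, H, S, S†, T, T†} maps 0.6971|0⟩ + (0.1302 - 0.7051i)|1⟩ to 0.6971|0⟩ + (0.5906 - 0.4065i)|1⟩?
T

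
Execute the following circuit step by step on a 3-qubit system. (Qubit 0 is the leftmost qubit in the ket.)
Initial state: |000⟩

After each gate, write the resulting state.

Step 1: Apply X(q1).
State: |010⟩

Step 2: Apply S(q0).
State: |010⟩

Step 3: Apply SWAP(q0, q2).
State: |010⟩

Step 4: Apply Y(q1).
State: -i|000⟩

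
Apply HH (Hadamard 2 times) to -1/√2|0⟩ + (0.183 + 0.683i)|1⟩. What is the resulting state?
-1/√2|0⟩ + (0.183 + 0.683i)|1⟩

H² = I, so an even number of Hadamards cancels: H^2 = I and the state is unchanged.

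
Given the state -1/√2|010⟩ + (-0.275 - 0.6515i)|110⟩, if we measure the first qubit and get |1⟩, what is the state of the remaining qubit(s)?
(-0.3889 - 0.9213i)|10⟩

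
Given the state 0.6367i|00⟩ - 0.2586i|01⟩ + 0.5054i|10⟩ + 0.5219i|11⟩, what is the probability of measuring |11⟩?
0.2724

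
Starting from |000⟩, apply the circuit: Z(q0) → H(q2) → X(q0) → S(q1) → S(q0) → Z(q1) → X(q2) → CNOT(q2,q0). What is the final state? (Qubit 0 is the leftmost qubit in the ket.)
(1/√2)i|001⟩ + (1/√2)i|100⟩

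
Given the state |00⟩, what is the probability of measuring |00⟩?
1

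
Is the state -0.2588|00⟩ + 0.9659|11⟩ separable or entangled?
Entangled

Writing the state as a|00⟩ + b|01⟩ + c|10⟩ + d|11⟩, it is a product state iff ad − bc = 0.
Here (a, b, c, d) = (-0.2588, 0, 0, 0.9659): ad − bc = (-0.2588)(0.9659) − (0)(0) = -0.25 ≠ 0, so the state is entangled.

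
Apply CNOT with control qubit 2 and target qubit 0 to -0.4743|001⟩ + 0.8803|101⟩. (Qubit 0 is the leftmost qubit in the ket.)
0.8803|001⟩ - 0.4743|101⟩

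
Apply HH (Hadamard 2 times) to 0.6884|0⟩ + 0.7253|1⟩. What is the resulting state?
0.6884|0⟩ + 0.7253|1⟩

H² = I, so an even number of Hadamards cancels: H^2 = I and the state is unchanged.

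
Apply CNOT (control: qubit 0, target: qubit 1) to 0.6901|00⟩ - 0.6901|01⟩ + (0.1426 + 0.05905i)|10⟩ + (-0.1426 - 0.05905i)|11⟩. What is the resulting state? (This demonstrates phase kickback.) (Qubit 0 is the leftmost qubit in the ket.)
0.6901|00⟩ - 0.6901|01⟩ + (-0.1426 - 0.05905i)|10⟩ + (0.1426 + 0.05905i)|11⟩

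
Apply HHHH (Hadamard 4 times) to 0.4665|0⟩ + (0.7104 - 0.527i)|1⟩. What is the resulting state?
0.4665|0⟩ + (0.7104 - 0.527i)|1⟩

H² = I, so an even number of Hadamards cancels: H^4 = I and the state is unchanged.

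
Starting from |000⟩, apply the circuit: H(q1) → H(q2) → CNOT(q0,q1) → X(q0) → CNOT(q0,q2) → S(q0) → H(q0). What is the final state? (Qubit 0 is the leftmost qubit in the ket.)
(1/√8)i|000⟩ + (1/√8)i|001⟩ + (1/√8)i|010⟩ + (1/√8)i|011⟩ - (1/√8)i|100⟩ - (1/√8)i|101⟩ - (1/√8)i|110⟩ - (1/√8)i|111⟩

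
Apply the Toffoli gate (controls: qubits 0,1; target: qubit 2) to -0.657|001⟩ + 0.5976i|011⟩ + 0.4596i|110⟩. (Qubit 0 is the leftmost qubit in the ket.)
-0.657|001⟩ + 0.5976i|011⟩ + 0.4596i|111⟩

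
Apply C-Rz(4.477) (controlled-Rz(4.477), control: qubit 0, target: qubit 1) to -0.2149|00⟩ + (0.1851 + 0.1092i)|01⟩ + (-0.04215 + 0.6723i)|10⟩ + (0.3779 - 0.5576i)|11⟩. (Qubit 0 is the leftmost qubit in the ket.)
-0.2149|00⟩ + (0.1851 + 0.1092i)|01⟩ + (0.554 - 0.3832i)|10⟩ + (0.2039 + 0.642i)|11⟩

C-Rz(4.477) leaves the control-|0⟩ kets |00⟩, |01⟩ unchanged and applies Rz(4.477) to qubit 1 on the control-|1⟩ pair (|10⟩, |11⟩).
Rz(4.477) = [[e^(−iθ/2), 0], [0, e^(iθ/2)]] with e^(±iθ/2) = cos(θ/2) ± i·sin(θ/2); θ = 4.477, cos(θ/2) ≈ -0.619184, sin(θ/2) ≈ 0.785246.
With a = amp(|10⟩) = (-0.04215 + 0.6723i) and b = amp(|11⟩) = (0.3779 - 0.5576i):
new amp(|10⟩) = (-0.619184 - 0.785246i)·a = (0.554 - 0.3832i)
new amp(|11⟩) = (-0.619184 + 0.785246i)·b = (0.2039 + 0.642i)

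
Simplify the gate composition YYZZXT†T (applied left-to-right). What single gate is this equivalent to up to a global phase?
X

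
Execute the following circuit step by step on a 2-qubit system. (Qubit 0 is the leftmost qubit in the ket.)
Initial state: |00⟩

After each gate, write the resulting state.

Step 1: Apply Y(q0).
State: i|10⟩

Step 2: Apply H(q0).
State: (1/√2)i|00⟩ - (1/√2)i|10⟩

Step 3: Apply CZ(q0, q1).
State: (1/√2)i|00⟩ - (1/√2)i|10⟩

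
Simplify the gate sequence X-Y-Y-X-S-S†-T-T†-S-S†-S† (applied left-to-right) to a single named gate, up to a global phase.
S†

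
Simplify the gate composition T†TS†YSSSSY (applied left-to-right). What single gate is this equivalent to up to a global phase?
S†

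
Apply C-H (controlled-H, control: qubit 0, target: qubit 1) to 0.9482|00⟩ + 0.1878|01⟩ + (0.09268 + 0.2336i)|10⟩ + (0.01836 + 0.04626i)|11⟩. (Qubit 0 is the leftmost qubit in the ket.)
0.9482|00⟩ + 0.1878|01⟩ + (0.07852 + 0.1979i)|10⟩ + (0.05255 + 0.1325i)|11⟩

C-H leaves the control-|0⟩ kets |00⟩, |01⟩ unchanged and applies H to qubit 1 on the control-|1⟩ pair (|10⟩, |11⟩).
H = [[1/√2, 1/√2], [1/√2, -1/√2]].
With a = amp(|10⟩) = (0.09268 + 0.2336i) and b = amp(|11⟩) = (0.01836 + 0.04626i):
new amp(|10⟩) = (1/√2)·a + (1/√2)·b = (0.07852 + 0.1979i)
new amp(|11⟩) = (1/√2)·a + (-1/√2)·b = (0.05255 + 0.1325i)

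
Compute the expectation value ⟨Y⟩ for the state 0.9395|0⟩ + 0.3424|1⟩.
0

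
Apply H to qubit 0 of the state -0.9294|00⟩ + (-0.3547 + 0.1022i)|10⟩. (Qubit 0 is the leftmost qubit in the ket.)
(-0.908 + 0.07227i)|00⟩ + (-0.4064 - 0.07227i)|10⟩

H on qubit 0 mixes each pair of kets that differ only in qubit 0: amplitudes (a, b) of (|…0…⟩, |…1…⟩) become ((a + b)/√2, (a − b)/√2). Kets absent from the input have amplitude 0.
(|00⟩, |10⟩): (a, b) = (-0.9294, (-0.3547 + 0.1022i)) → ((-0.908 + 0.07227i), (-0.4064 - 0.07227i))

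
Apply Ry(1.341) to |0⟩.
0.7835|0⟩ + 0.6214|1⟩

Ry(1.341) = [[cos(θ/2), −sin(θ/2)], [sin(θ/2), cos(θ/2)]]; θ = 1.341, cos(θ/2) ≈ 0.783511, sin(θ/2) ≈ 0.621378.
With a = amp(|0⟩) = 1 and b = amp(|1⟩) = 0:
new amp(|0⟩) = (0.783511)·a + (-0.621378)·b = 0.7835
new amp(|1⟩) = (0.621378)·a + (0.783511)·b = 0.6214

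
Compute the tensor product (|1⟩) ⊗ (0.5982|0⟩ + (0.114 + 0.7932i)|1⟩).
0.5982|10⟩ + (0.114 + 0.7932i)|11⟩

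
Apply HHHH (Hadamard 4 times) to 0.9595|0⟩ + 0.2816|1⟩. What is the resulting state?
0.9595|0⟩ + 0.2816|1⟩

H² = I, so an even number of Hadamards cancels: H^4 = I and the state is unchanged.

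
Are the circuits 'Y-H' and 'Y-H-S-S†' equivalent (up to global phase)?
Yes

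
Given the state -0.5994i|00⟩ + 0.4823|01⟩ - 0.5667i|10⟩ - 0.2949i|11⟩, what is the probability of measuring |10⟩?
0.3211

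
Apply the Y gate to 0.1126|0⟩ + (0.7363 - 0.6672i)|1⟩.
(-0.6672 - 0.7363i)|0⟩ + 0.1126i|1⟩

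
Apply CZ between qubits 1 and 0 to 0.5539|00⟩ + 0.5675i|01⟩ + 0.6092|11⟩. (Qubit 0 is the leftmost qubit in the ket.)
0.5539|00⟩ + 0.5675i|01⟩ - 0.6092|11⟩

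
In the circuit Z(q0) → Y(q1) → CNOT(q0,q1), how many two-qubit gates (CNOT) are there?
1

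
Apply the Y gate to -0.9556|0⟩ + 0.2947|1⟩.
-0.2947i|0⟩ - 0.9556i|1⟩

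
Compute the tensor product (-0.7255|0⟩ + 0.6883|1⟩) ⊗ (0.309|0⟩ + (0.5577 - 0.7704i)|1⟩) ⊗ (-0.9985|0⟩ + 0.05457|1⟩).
0.2238|000⟩ - 0.01223|001⟩ + (0.404 - 0.5581i)|010⟩ + (-0.02208 + 0.0305i)|011⟩ - 0.2124|100⟩ + 0.01161|101⟩ + (-0.3833 + 0.5295i)|110⟩ + (0.02095 - 0.02894i)|111⟩

amp(|b₁b₂…⟩) = product of the factor amplitudes for bits b₁, b₂, …; only kets whose every factor amplitude is nonzero survive.
|000⟩: (-0.7255)(0.309)(-0.9985) = 0.2238
|001⟩: (-0.7255)(0.309)(0.05457) = -0.01223
|010⟩: (-0.7255)(0.5577 - 0.7704i)(-0.9985) = (0.404 - 0.5581i)
|011⟩: (-0.7255)(0.5577 - 0.7704i)(0.05457) = (-0.02208 + 0.0305i)
|100⟩: (0.6883)(0.309)(-0.9985) = -0.2124
|101⟩: (0.6883)(0.309)(0.05457) = 0.01161
|110⟩: (0.6883)(0.5577 - 0.7704i)(-0.9985) = (-0.3833 + 0.5295i)
|111⟩: (0.6883)(0.5577 - 0.7704i)(0.05457) = (0.02095 - 0.02894i)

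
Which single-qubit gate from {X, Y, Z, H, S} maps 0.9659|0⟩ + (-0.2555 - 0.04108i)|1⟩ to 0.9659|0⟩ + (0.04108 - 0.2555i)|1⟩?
S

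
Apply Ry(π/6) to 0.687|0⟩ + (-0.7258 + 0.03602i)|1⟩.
(0.8514 - 0.009323i)|0⟩ + (-0.5233 + 0.03479i)|1⟩

Ry(π/6) = [[cos(θ/2), −sin(θ/2)], [sin(θ/2), cos(θ/2)]]; θ = π/6, cos(θ/2) ≈ 0.965926, sin(θ/2) ≈ 0.258819.
With a = amp(|0⟩) = 0.687 and b = amp(|1⟩) = (-0.7258 + 0.03602i):
new amp(|0⟩) = (0.965926)·a + (-0.258819)·b = (0.8514 - 0.009323i)
new amp(|1⟩) = (0.258819)·a + (0.965926)·b = (-0.5233 + 0.03479i)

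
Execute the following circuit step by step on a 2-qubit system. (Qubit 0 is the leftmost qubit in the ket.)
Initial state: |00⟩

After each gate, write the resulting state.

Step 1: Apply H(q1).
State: 1/√2|00⟩ + 1/√2|01⟩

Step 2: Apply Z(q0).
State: 1/√2|00⟩ + 1/√2|01⟩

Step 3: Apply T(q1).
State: 1/√2|00⟩ + (1/2 + (1/2)i)|01⟩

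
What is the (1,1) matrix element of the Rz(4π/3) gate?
(-1/2 + 0.866i)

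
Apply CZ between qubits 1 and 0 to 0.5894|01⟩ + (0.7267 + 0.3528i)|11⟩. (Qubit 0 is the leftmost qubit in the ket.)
0.5894|01⟩ + (-0.7267 - 0.3528i)|11⟩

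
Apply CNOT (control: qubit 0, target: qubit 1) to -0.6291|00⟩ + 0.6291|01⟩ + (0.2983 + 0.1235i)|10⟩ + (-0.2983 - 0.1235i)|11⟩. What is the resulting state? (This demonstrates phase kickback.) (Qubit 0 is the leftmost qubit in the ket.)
-0.6291|00⟩ + 0.6291|01⟩ + (-0.2983 - 0.1235i)|10⟩ + (0.2983 + 0.1235i)|11⟩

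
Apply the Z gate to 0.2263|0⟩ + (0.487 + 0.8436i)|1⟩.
0.2263|0⟩ + (-0.487 - 0.8436i)|1⟩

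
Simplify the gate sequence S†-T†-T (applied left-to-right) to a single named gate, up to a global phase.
S†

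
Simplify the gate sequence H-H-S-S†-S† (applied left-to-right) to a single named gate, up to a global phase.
S†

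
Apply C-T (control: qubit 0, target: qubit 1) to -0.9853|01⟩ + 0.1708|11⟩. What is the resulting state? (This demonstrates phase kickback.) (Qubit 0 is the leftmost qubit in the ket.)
-0.9853|01⟩ + (0.1208 + 0.1208i)|11⟩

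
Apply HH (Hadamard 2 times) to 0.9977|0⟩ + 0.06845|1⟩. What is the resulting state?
0.9977|0⟩ + 0.06845|1⟩

H² = I, so an even number of Hadamards cancels: H^2 = I and the state is unchanged.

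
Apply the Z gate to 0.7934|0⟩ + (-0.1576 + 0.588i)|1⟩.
0.7934|0⟩ + (0.1576 - 0.588i)|1⟩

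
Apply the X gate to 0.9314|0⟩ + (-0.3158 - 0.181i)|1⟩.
(-0.3158 - 0.181i)|0⟩ + 0.9314|1⟩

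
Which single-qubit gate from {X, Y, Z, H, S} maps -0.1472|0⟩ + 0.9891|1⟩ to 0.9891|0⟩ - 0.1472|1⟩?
X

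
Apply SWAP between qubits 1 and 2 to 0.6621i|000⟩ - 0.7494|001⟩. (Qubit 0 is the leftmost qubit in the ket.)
0.6621i|000⟩ - 0.7494|010⟩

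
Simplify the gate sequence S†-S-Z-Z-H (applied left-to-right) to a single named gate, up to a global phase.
H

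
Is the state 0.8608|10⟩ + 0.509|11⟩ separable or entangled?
Separable

Writing the state as a|00⟩ + b|01⟩ + c|10⟩ + d|11⟩, it is a product state iff ad − bc = 0.
Here (a, b, c, d) = (0, 0, 0.8608, 0.509): ad − bc = (0)(0.509) − (0)(0.8608) = 0, so the state is separable.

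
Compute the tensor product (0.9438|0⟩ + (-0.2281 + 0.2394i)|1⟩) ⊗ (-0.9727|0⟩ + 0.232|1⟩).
-0.918|00⟩ + 0.219|01⟩ + (0.2219 - 0.2329i)|10⟩ + (-0.05292 + 0.05554i)|11⟩

amp(|b₁b₂…⟩) = product of the factor amplitudes for bits b₁, b₂, …; only kets whose every factor amplitude is nonzero survive.
|00⟩: (0.9438)(-0.9727) = -0.918
|01⟩: (0.9438)(0.232) = 0.219
|10⟩: (-0.2281 + 0.2394i)(-0.9727) = (0.2219 - 0.2329i)
|11⟩: (-0.2281 + 0.2394i)(0.232) = (-0.05292 + 0.05554i)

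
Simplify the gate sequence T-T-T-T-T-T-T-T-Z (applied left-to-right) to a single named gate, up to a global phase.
Z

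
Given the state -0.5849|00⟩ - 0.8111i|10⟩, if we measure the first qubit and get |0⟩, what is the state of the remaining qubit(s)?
-|0⟩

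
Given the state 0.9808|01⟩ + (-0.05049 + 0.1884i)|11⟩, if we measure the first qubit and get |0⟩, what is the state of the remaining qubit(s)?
|1⟩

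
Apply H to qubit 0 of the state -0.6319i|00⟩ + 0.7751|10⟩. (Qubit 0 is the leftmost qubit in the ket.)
(0.5481 - 0.4468i)|00⟩ + (-0.5481 - 0.4468i)|10⟩

H on qubit 0 mixes each pair of kets that differ only in qubit 0: amplitudes (a, b) of (|…0…⟩, |…1…⟩) become ((a + b)/√2, (a − b)/√2). Kets absent from the input have amplitude 0.
(|00⟩, |10⟩): (a, b) = (-0.6319i, 0.7751) → ((0.5481 - 0.4468i), (-0.5481 - 0.4468i))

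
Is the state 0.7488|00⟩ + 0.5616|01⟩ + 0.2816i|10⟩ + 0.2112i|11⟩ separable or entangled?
Separable

Writing the state as a|00⟩ + b|01⟩ + c|10⟩ + d|11⟩, it is a product state iff ad − bc = 0.
Here (a, b, c, d) = (0.7488, 0.5616, 0.2816i, 0.2112i): ad − bc = (0.7488)(0.2112i) − (0.5616)(0.2816i) = 0, so the state is separable.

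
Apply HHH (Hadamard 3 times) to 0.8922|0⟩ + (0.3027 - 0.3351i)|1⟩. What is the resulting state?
(0.8449 - 0.237i)|0⟩ + (0.4168 + 0.237i)|1⟩

H² = I, so H^3 = H: a single Hadamard. With (a, b) = (0.8922, (0.3027 - 0.3351i)), H gives ((a + b)/√2, (a − b)/√2) = ((0.8449 - 0.237i), (0.4168 + 0.237i)).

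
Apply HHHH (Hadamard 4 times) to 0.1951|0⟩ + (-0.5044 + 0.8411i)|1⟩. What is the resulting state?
0.1951|0⟩ + (-0.5044 + 0.8411i)|1⟩

H² = I, so an even number of Hadamards cancels: H^4 = I and the state is unchanged.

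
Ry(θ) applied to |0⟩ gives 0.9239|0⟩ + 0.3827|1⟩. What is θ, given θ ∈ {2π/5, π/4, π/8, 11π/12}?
π/4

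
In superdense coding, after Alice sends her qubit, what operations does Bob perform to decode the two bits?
CNOT (Alice's qubit controls Bob's), then H on Alice's qubit, then measure both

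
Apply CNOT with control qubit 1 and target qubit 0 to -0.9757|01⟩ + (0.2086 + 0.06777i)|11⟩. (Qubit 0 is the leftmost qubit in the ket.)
(0.2086 + 0.06777i)|01⟩ - 0.9757|11⟩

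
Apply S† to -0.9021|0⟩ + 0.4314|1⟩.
-0.9021|0⟩ - 0.4314i|1⟩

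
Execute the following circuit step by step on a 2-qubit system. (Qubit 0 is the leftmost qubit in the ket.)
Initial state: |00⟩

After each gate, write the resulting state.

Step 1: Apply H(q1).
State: 1/√2|00⟩ + 1/√2|01⟩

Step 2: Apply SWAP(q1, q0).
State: 1/√2|00⟩ + 1/√2|10⟩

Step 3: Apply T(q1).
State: 1/√2|00⟩ + 1/√2|10⟩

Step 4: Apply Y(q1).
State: (1/√2)i|01⟩ + (1/√2)i|11⟩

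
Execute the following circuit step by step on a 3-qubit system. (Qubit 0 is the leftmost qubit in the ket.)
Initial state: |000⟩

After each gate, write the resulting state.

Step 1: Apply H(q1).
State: 1/√2|000⟩ + 1/√2|010⟩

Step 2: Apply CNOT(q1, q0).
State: 1/√2|000⟩ + 1/√2|110⟩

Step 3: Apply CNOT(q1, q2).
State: 1/√2|000⟩ + 1/√2|111⟩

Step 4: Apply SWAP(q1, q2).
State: 1/√2|000⟩ + 1/√2|111⟩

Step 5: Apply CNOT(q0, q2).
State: 1/√2|000⟩ + 1/√2|110⟩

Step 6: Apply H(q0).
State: 1/2|000⟩ + 1/2|010⟩ + 1/2|100⟩ - 1/2|110⟩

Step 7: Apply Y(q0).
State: -(1/2)i|000⟩ + (1/2)i|010⟩ + (1/2)i|100⟩ + (1/2)i|110⟩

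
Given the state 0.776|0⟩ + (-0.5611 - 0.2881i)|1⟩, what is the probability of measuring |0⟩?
0.6022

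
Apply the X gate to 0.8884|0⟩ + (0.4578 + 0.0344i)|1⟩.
(0.4578 + 0.0344i)|0⟩ + 0.8884|1⟩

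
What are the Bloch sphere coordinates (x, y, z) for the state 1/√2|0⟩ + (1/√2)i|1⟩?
(0, 1, 0)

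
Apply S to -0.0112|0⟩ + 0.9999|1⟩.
-0.0112|0⟩ + 0.9999i|1⟩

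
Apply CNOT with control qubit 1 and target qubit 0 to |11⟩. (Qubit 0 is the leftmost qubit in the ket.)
|01⟩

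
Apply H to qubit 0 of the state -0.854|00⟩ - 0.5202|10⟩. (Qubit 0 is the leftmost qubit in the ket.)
-0.9717|00⟩ - 0.236|10⟩

H on qubit 0 mixes each pair of kets that differ only in qubit 0: amplitudes (a, b) of (|…0…⟩, |…1…⟩) become ((a + b)/√2, (a − b)/√2). Kets absent from the input have amplitude 0.
(|00⟩, |10⟩): (a, b) = (-0.854, -0.5202) → (-0.9717, -0.236)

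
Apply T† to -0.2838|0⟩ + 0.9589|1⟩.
-0.2838|0⟩ + (0.678 - 0.678i)|1⟩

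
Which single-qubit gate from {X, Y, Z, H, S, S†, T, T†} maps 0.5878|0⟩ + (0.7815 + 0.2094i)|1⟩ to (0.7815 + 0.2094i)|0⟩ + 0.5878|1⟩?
X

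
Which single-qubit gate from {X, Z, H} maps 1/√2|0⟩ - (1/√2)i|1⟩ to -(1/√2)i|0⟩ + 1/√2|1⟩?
X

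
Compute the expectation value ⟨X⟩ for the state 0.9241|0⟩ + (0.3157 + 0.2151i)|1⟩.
0.5835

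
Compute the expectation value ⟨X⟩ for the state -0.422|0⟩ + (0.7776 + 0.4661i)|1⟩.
-0.6563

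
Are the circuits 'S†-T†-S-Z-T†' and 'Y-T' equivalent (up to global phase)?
No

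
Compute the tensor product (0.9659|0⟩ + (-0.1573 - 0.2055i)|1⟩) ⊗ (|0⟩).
0.9659|00⟩ + (-0.1573 - 0.2055i)|10⟩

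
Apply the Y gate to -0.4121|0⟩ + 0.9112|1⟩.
-0.9112i|0⟩ - 0.4121i|1⟩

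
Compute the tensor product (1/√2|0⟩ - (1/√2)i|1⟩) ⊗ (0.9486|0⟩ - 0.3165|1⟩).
0.6708|00⟩ - 0.2238|01⟩ - 0.6708i|10⟩ + 0.2238i|11⟩

amp(|b₁b₂…⟩) = product of the factor amplitudes for bits b₁, b₂, …; only kets whose every factor amplitude is nonzero survive.
|00⟩: (1/√2)(0.9486) = 0.6708
|01⟩: (1/√2)(-0.3165) = -0.2238
|10⟩: (-(1/√2)i)(0.9486) = -0.6708i
|11⟩: (-(1/√2)i)(-0.3165) = 0.2238i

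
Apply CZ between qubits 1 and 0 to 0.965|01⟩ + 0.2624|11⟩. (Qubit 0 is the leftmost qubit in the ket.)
0.965|01⟩ - 0.2624|11⟩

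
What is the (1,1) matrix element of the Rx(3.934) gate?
-0.3859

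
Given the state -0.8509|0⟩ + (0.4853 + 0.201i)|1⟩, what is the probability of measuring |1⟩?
0.2759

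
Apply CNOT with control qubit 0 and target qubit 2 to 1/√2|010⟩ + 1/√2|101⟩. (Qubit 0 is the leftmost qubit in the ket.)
1/√2|010⟩ + 1/√2|100⟩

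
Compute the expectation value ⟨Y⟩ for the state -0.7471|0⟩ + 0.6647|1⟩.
0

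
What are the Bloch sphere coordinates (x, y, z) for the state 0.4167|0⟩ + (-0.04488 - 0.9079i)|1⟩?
(-0.0374, -0.7566, -0.6527)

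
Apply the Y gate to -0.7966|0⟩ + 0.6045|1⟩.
-0.6045i|0⟩ - 0.7966i|1⟩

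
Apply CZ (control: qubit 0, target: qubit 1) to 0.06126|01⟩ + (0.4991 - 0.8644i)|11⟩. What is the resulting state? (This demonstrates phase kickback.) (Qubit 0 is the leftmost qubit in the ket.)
0.06126|01⟩ + (-0.4991 + 0.8644i)|11⟩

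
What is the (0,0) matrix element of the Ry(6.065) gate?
-0.9941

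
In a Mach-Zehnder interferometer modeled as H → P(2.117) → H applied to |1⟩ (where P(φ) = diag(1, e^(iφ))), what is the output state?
(0.7597 - 0.4273i)|0⟩ + (0.2403 + 0.4273i)|1⟩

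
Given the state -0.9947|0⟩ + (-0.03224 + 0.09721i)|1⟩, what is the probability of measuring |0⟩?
0.9894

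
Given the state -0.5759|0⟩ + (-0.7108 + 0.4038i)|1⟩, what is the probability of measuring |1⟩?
0.6683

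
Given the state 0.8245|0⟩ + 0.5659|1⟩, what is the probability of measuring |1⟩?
0.3202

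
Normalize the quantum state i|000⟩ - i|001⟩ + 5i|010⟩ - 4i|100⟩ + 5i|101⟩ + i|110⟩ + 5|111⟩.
0.1031i|000⟩ - 0.1031i|001⟩ + 0.5157i|010⟩ - 0.4126i|100⟩ + 0.5157i|101⟩ + 0.1031i|110⟩ + 0.5157|111⟩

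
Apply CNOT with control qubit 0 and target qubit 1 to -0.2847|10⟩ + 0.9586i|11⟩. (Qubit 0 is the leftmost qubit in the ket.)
0.9586i|10⟩ - 0.2847|11⟩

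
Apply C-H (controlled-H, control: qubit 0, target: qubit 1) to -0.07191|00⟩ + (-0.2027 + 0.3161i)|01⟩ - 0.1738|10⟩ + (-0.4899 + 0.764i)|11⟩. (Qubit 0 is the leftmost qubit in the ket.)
-0.07191|00⟩ + (-0.2027 + 0.3161i)|01⟩ + (-0.4693 + 0.5402i)|10⟩ + (0.2235 - 0.5402i)|11⟩

C-H leaves the control-|0⟩ kets |00⟩, |01⟩ unchanged and applies H to qubit 1 on the control-|1⟩ pair (|10⟩, |11⟩).
H = [[1/√2, 1/√2], [1/√2, -1/√2]].
With a = amp(|10⟩) = -0.1738 and b = amp(|11⟩) = (-0.4899 + 0.764i):
new amp(|10⟩) = (1/√2)·a + (1/√2)·b = (-0.4693 + 0.5402i)
new amp(|11⟩) = (1/√2)·a + (-1/√2)·b = (0.2235 - 0.5402i)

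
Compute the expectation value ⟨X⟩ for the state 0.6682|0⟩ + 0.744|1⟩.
0.9943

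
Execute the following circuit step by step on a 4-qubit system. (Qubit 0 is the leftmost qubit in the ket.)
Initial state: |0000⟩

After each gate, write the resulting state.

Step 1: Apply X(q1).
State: |0100⟩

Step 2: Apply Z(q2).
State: |0100⟩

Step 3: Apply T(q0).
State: |0100⟩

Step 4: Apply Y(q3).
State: i|0101⟩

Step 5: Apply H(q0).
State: (1/√2)i|0101⟩ + (1/√2)i|1101⟩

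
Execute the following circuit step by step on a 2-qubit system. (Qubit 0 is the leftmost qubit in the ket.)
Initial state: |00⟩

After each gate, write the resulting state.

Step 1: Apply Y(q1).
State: i|01⟩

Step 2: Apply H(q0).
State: (1/√2)i|01⟩ + (1/√2)i|11⟩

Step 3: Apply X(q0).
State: (1/√2)i|01⟩ + (1/√2)i|11⟩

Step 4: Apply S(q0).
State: (1/√2)i|01⟩ - 1/√2|11⟩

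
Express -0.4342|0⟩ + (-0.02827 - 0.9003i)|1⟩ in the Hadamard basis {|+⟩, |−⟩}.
(-0.327 - 0.6366i)|+⟩ + (-0.287 + 0.6366i)|−⟩

With |ψ⟩ = α|0⟩ + β|1⟩, the Hadamard-basis coefficients are ⟨+|ψ⟩ = (α + β)/√2 and ⟨−|ψ⟩ = (α − β)/√2.
Here α = -0.4342, β = (-0.02827 - 0.9003i): (α + β)/√2 = (-0.327 - 0.6366i), (α − β)/√2 = (-0.287 + 0.6366i).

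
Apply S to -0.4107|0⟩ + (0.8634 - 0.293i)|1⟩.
-0.4107|0⟩ + (0.293 + 0.8634i)|1⟩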